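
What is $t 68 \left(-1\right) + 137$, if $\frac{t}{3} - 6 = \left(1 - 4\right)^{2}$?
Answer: $-2923$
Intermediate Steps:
$t = 45$ ($t = 18 + 3 \left(1 - 4\right)^{2} = 18 + 3 \left(-3\right)^{2} = 18 + 3 \cdot 9 = 18 + 27 = 45$)
$t 68 \left(-1\right) + 137 = 45 \cdot 68 \left(-1\right) + 137 = 45 \left(-68\right) + 137 = -3060 + 137 = -2923$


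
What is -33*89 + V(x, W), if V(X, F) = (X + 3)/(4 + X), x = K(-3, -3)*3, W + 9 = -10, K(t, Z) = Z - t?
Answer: -11745/4 ≈ -2936.3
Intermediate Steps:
W = -19 (W = -9 - 10 = -19)
x = 0 (x = (-3 - 1*(-3))*3 = (-3 + 3)*3 = 0*3 = 0)
V(X, F) = (3 + X)/(4 + X)
-33*89 + V(x, W) = -33*89 + (3 + 0)/(4 + 0) = -2937 + 3/4 = -11745/4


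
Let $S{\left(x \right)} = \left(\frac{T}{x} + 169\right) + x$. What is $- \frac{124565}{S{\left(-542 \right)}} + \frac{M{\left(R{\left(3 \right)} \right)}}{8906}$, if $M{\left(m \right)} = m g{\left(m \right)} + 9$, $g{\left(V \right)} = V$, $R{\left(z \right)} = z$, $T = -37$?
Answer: $\frac{300642685351}{900080437} \approx 334.02$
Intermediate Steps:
$M{\left(m \right)} = 9 + m^{2}$ ($M{\left(m \right)} = m m + 9 = m^{2} + 9 = 9 + m^{2}$)
$S{\left(x \right)} = 169 + x - \frac{37}{x}$ ($S{\left(x \right)} = \left(- \frac{37}{x} + 169\right) + x = \left(169 - \frac{37}{x}\right) + x = 169 + x - \frac{37}{x}$)
$- \frac{124565}{S{\left(-542 \right)}} + \frac{M{\left(R{\left(3 \right)} \right)}}{8906} = - \frac{124565}{169 - 542 - \frac{37}{-542}} + \frac{9 + 3^{2}}{8906} = - \frac{124565}{169 - 542 - - \frac{37}{542}} + \left(9 + 9\right) \frac{1}{8906} = - \frac{124565}{169 - 542 + \frac{37}{542}} + 18 \cdot \frac{1}{8906} = - \frac{124565}{- \frac{202129}{542}} + \frac{9}{4453} = \left(-124565\right) \left(- \frac{542}{202129}\right) + \frac{9}{4453} = \frac{67514230}{202129} + \frac{9}{4453} = \frac{300642685351}{900080437}$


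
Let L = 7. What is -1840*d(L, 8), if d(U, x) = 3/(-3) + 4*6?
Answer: -42320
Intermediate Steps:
d(U, x) = 23 (d(U, x) = 3*(-⅓) + 24 = -1 + 24 = 23)
-1840*d(L, 8) = -1840*23 = -42320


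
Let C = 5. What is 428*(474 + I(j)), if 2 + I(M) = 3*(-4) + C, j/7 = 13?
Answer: 199020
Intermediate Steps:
j = 91 (j = 7*13 = 91)
I(M) = -9 (I(M) = -2 + (3*(-4) + 5) = -2 + (-12 + 5) = -2 - 7 = -9)
428*(474 + I(j)) = 428*(474 - 9) = 428*465 = 199020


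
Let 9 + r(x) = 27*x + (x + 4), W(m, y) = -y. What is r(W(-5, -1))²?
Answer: 529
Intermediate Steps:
r(x) = -5 + 28*x (r(x) = -9 + (27*x + (x + 4)) = -9 + (27*x + (4 + x)) = -9 + (4 + 28*x) = -5 + 28*x)
r(W(-5, -1))² = (-5 + 28*(-1*(-1)))² = (-5 + 28*1)² = (-5 + 28)² = 23² = 529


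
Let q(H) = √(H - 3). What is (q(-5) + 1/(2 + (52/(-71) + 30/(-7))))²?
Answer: (-497 + 3000*I*√2)²/2250000 ≈ -7.8902 - 1.8743*I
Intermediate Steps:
q(H) = √(-3 + H)
(q(-5) + 1/(2 + (52/(-71) + 30/(-7))))² = (√(-3 - 5) + 1/(2 + (52/(-71) + 30/(-7))))² = (√(-8) + 1/(2 + (52*(-1/71) + 30*(-⅐))))² = (2*I*√2 + 1/(2 + (-52/71 - 30/7)))² = (2*I*√2 + 1/(2 - 2494/497))² = (2*I*√2 + 1/(-1500/497))² = (2*I*√2 - 497/1500)² = (-497/1500 + 2*I*√2)²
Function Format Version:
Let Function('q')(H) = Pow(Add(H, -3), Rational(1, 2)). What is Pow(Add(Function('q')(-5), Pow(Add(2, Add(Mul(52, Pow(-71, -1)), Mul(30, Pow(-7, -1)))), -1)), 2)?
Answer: Mul(Rational(1, 2250000), Pow(Add(-497, Mul(3000, I, Pow(2, Rational(1, 2)))), 2)) ≈ Add(-7.8902, Mul(-1.8743, I))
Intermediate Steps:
Function('q')(H) = Pow(Add(-3, H), Rational(1, 2))
Pow(Add(Function('q')(-5), Pow(Add(2, Add(Mul(52, Pow(-71, -1)), Mul(30, Pow(-7, -1)))), -1)), 2) = Pow(Add(Pow(Add(-3, -5), Rational(1, 2)), Pow(Add(2, Add(Mul(52, Pow(-71, -1)), Mul(30, Pow(-7, -1)))), -1)), 2) = Pow(Add(Pow(-8, Rational(1, 2)), Pow(Add(2, Add(Mul(52, Rational(-1, 71)), Mul(30, Rational(-1, 7)))), -1)), 2) = Pow(Add(Mul(2, I, Pow(2, Rational(1, 2))), Pow(Add(2, Add(Rational(-52, 71), Rational(-30, 7))), -1)), 2) = Pow(Add(Mul(2, I, Pow(2, Rational(1, 2))), Pow(Add(2, Rational(-2494, 497)), -1)), 2) = Pow(Add(Mul(2, I, Pow(2, Rational(1, 2))), Pow(Rational(-1500, 497), -1)), 2) = Pow(Add(Mul(2, I, Pow(2, Rational(1, 2))), Rational(-497, 1500)), 2) = Pow(Add(Rational(-497, 1500), Mul(2, I, Pow(2, Rational(1, 2)))), 2)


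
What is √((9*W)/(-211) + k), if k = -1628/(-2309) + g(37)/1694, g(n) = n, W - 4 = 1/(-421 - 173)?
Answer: √7046869665524115/112542969 ≈ 0.74590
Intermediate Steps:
W = 2375/594 (W = 4 + 1/(-421 - 173) = 4 + 1/(-594) = 4 - 1/594 = 2375/594 ≈ 3.9983)
k = 2843265/3911446 (k = -1628/(-2309) + 37/1694 = -1628*(-1/2309) + 37*(1/1694) = 1628/2309 + 37/1694 = 2843265/3911446 ≈ 0.72691)
√((9*W)/(-211) + k) = √((9*(2375/594))/(-211) + 2843265/3911446) = √((2375/66)*(-1/211) + 2843265/3911446) = √(-2375/13926 + 2843265/3911446) = √(688764185/1237972659) = √7046869665524115/112542969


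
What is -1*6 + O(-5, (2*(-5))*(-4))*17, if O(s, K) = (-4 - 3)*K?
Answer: -4766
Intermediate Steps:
O(s, K) = -7*K
-1*6 + O(-5, (2*(-5))*(-4))*17 = -1*6 - 7*2*(-5)*(-4)*17 = -6 - (-70)*(-4)*17 = -6 - 7*40*17 = -6 - 280*17 = -6 - 4760 = -4766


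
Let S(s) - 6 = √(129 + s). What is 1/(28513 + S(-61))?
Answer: 28519/813333293 - 2*√17/813333293 ≈ 3.5054e-5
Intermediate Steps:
S(s) = 6 + √(129 + s)
1/(28513 + S(-61)) = 1/(28513 + (6 + √(129 - 61))) = 1/(28513 + (6 + √68)) = 1/(28513 + (6 + 2*√17)) = 1/(28519 + 2*√17)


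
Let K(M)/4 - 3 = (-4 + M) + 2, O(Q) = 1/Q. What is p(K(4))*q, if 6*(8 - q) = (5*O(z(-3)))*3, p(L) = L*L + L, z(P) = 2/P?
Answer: 4935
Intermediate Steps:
K(M) = 4 + 4*M (K(M) = 12 + 4*((-4 + M) + 2) = 12 + 4*(-2 + M) = 12 + (-8 + 4*M) = 4 + 4*M)
p(L) = L + L² (p(L) = L² + L = L + L²)
q = 47/4 (q = 8 - 5/((2/(-3)))*3/6 = 8 - 5/((2*(-⅓)))*3/6 = 8 - 5/(-⅔)*3/6 = 8 - 5*(-3/2)*3/6 = 8 - (-5)*3/4 = 8 - ⅙*(-45/2) = 8 + 15/4 = 47/4 ≈ 11.750)
p(K(4))*q = ((4 + 4*4)*(1 + (4 + 4*4)))*(47/4) = ((4 + 16)*(1 + (4 + 16)))*(47/4) = (20*(1 + 20))*(47/4) = (20*21)*(47/4) = 420*(47/4) = 4935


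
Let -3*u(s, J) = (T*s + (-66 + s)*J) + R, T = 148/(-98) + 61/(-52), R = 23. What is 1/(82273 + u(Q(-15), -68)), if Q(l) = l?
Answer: 7644/614699269 ≈ 1.2435e-5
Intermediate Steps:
T = -6837/2548 (T = 148*(-1/98) + 61*(-1/52) = -74/49 - 61/52 = -6837/2548 ≈ -2.6833)
u(s, J) = -23/3 + 2279*s/2548 - J*(-66 + s)/3 (u(s, J) = -((-6837*s/2548 + (-66 + s)*J) + 23)/3 = -((-6837*s/2548 + J*(-66 + s)) + 23)/3 = -(23 - 6837*s/2548 + J*(-66 + s))/3 = -23/3 + 2279*s/2548 - J*(-66 + s)/3)
1/(82273 + u(Q(-15), -68)) = 1/(82273 + (-23/3 + 22*(-68) + (2279/2548)*(-15) - ⅓*(-68)*(-15))) = 1/(82273 + (-23/3 - 1496 - 34185/2548 - 340)) = 1/(82273 - 14195543/7644) = 1/(614699269/7644) = 7644/614699269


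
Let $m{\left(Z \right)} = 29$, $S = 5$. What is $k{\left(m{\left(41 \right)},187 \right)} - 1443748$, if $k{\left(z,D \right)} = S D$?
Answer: $-1442813$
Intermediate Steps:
$k{\left(z,D \right)} = 5 D$
$k{\left(m{\left(41 \right)},187 \right)} - 1443748 = 5 \cdot 187 - 1443748 = 935 - 1443748 = -1442813$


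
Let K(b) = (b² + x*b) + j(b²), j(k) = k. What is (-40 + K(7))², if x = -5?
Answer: 529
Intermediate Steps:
K(b) = -5*b + 2*b² (K(b) = (b² - 5*b) + b² = -5*b + 2*b²)
(-40 + K(7))² = (-40 + 7*(-5 + 2*7))² = (-40 + 7*(-5 + 14))² = (-40 + 7*9)² = (-40 + 63)² = 23² = 529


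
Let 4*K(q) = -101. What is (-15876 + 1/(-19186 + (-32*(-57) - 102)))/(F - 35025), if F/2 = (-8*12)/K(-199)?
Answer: 28003104965/61765924248 ≈ 0.45337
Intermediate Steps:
K(q) = -101/4 (K(q) = (¼)*(-101) = -101/4)
F = 768/101 (F = 2*((-8*12)/(-101/4)) = 2*(-96*(-4/101)) = 2*(384/101) = 768/101 ≈ 7.6040)
(-15876 + 1/(-19186 + (-32*(-57) - 102)))/(F - 35025) = (-15876 + 1/(-19186 + (-32*(-57) - 102)))/(768/101 - 35025) = (-15876 + 1/(-19186 + (1824 - 102)))/(-3536757/101) = (-15876 + 1/(-19186 + 1722))*(-101/3536757) = (-15876 + 1/(-17464))*(-101/3536757) = (-15876 - 1/17464)*(-101/3536757) = -277258465/17464*(-101/3536757) = 28003104965/61765924248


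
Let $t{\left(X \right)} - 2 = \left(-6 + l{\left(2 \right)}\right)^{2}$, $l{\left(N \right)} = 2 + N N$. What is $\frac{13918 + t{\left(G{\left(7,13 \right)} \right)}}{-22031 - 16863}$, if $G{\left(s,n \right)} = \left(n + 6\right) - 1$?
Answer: $- \frac{6960}{19447} \approx -0.3579$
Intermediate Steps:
$G{\left(s,n \right)} = 5 + n$ ($G{\left(s,n \right)} = \left(6 + n\right) - 1 = 5 + n$)
$l{\left(N \right)} = 2 + N^{2}$
$t{\left(X \right)} = 2$ ($t{\left(X \right)} = 2 + \left(-6 + \left(2 + 2^{2}\right)\right)^{2} = 2 + \left(-6 + \left(2 + 4\right)\right)^{2} = 2 + \left(-6 + 6\right)^{2} = 2 + 0^{2} = 2 + 0 = 2$)
$\frac{13918 + t{\left(G{\left(7,13 \right)} \right)}}{-22031 - 16863} = \frac{13918 + 2}{-22031 - 16863} = \frac{13920}{-38894} = 13920 \left(- \frac{1}{38894}\right) = - \frac{6960}{19447}$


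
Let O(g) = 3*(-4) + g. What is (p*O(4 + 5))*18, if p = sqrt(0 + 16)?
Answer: -216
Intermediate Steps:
p = 4 (p = sqrt(16) = 4)
O(g) = -12 + g
(p*O(4 + 5))*18 = (4*(-12 + (4 + 5)))*18 = (4*(-12 + 9))*18 = (4*(-3))*18 = -12*18 = -216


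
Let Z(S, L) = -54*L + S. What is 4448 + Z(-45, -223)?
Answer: 16445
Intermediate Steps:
Z(S, L) = S - 54*L
4448 + Z(-45, -223) = 4448 + (-45 - 54*(-223)) = 4448 + (-45 + 12042) = 4448 + 11997 = 16445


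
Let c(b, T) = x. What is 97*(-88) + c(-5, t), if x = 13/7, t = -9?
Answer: -59739/7 ≈ -8534.1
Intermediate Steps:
x = 13/7 (x = 13*(⅐) = 13/7 ≈ 1.8571)
c(b, T) = 13/7
97*(-88) + c(-5, t) = 97*(-88) + 13/7 = -8536 + 13/7 = -59739/7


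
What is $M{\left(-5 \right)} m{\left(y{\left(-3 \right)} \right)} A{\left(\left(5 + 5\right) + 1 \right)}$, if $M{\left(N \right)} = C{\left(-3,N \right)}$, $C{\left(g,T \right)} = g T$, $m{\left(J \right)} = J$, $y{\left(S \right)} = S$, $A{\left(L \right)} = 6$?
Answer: $-270$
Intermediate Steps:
$C{\left(g,T \right)} = T g$
$M{\left(N \right)} = - 3 N$ ($M{\left(N \right)} = N \left(-3\right) = - 3 N$)
$M{\left(-5 \right)} m{\left(y{\left(-3 \right)} \right)} A{\left(\left(5 + 5\right) + 1 \right)} = \left(-3\right) \left(-5\right) \left(-3\right) 6 = 15 \left(-3\right) 6 = \left(-45\right) 6 = -270$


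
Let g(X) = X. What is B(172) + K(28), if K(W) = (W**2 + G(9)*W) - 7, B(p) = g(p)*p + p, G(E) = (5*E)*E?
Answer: 41873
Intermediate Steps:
G(E) = 5*E**2
B(p) = p + p**2 (B(p) = p*p + p = p**2 + p = p + p**2)
K(W) = -7 + W**2 + 405*W (K(W) = (W**2 + (5*9**2)*W) - 7 = (W**2 + (5*81)*W) - 7 = (W**2 + 405*W) - 7 = -7 + W**2 + 405*W)
B(172) + K(28) = 172*(1 + 172) + (-7 + 28**2 + 405*28) = 172*173 + (-7 + 784 + 11340) = 29756 + 12117 = 41873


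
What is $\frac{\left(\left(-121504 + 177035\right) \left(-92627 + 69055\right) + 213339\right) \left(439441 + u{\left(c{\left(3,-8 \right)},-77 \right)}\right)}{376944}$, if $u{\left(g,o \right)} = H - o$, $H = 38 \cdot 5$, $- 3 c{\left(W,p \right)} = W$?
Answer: $- \frac{143868433502311}{94236} \approx -1.5267 \cdot 10^{9}$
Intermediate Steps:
$c{\left(W,p \right)} = - \frac{W}{3}$
$H = 190$
$u{\left(g,o \right)} = 190 - o$
$\frac{\left(\left(-121504 + 177035\right) \left(-92627 + 69055\right) + 213339\right) \left(439441 + u{\left(c{\left(3,-8 \right)},-77 \right)}\right)}{376944} = \frac{\left(\left(-121504 + 177035\right) \left(-92627 + 69055\right) + 213339\right) \left(439441 + \left(190 - -77\right)\right)}{376944} = \left(55531 \left(-23572\right) + 213339\right) \left(439441 + \left(190 + 77\right)\right) \frac{1}{376944} = \left(-1308976732 + 213339\right) \left(439441 + 267\right) \frac{1}{376944} = \left(-1308763393\right) 439708 \cdot \frac{1}{376944} = \left(-575473734009244\right) \frac{1}{376944} = - \frac{143868433502311}{94236}$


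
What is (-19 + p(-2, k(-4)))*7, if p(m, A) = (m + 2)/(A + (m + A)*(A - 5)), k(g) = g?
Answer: -133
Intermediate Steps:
p(m, A) = (2 + m)/(A + (-5 + A)*(A + m)) (p(m, A) = (2 + m)/(A + (A + m)*(-5 + A)) = (2 + m)/(A + (-5 + A)*(A + m)))
(-19 + p(-2, k(-4)))*7 = (-19 + (2 - 2)/((-4)² - 5*(-2) - 4*(-4) - 4*(-2)))*7 = (-19 + 0/(16 + 10 + 16 + 8))*7 = (-19 + 0/50)*7 = (-19 + (1/50)*0)*7 = (-19 + 0)*7 = -19*7 = -133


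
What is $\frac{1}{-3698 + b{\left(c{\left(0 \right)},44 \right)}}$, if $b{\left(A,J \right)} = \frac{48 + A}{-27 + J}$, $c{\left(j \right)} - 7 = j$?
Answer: $- \frac{17}{62811} \approx -0.00027065$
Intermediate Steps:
$c{\left(j \right)} = 7 + j$
$b{\left(A,J \right)} = \frac{48 + A}{-27 + J}$
$\frac{1}{-3698 + b{\left(c{\left(0 \right)},44 \right)}} = \frac{1}{-3698 + \frac{48 + \left(7 + 0\right)}{-27 + 44}} = \frac{1}{-3698 + \frac{48 + 7}{17}} = \frac{1}{-3698 + \frac{1}{17} \cdot 55} = \frac{1}{-3698 + \frac{55}{17}} = \frac{1}{- \frac{62811}{17}} = - \frac{17}{62811}$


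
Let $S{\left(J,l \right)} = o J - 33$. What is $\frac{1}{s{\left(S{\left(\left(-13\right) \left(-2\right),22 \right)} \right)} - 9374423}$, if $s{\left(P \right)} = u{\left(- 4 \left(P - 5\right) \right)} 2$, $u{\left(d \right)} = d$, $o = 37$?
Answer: $- \frac{1}{9381815} \approx -1.0659 \cdot 10^{-7}$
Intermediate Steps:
$S{\left(J,l \right)} = -33 + 37 J$ ($S{\left(J,l \right)} = 37 J - 33 = -33 + 37 J$)
$s{\left(P \right)} = 40 - 8 P$ ($s{\left(P \right)} = - 4 \left(P - 5\right) 2 = - 4 \left(-5 + P\right) 2 = \left(20 - 4 P\right) 2 = 40 - 8 P$)
$\frac{1}{s{\left(S{\left(\left(-13\right) \left(-2\right),22 \right)} \right)} - 9374423} = \frac{1}{\left(40 - 8 \left(-33 + 37 \left(\left(-13\right) \left(-2\right)\right)\right)\right) - 9374423} = \frac{1}{\left(40 - 8 \left(-33 + 37 \cdot 26\right)\right) - 9374423} = \frac{1}{\left(40 - 8 \left(-33 + 962\right)\right) - 9374423} = \frac{1}{\left(40 - 7432\right) - 9374423} = \frac{1}{-7392 - 9374423} = \frac{1}{-9381815} = - \frac{1}{9381815}$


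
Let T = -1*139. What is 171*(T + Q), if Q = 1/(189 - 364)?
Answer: -4159746/175 ≈ -23770.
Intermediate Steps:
T = -139
Q = -1/175 (Q = 1/(-175) = -1/175 ≈ -0.0057143)
171*(T + Q) = 171*(-139 - 1/175) = 171*(-24326/175) = -4159746/175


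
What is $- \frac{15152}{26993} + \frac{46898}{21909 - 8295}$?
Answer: $\frac{529819193}{183741351} \approx 2.8835$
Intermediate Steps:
$- \frac{15152}{26993} + \frac{46898}{21909 - 8295} = \left(-15152\right) \frac{1}{26993} + \frac{46898}{21909 - 8295} = - \frac{15152}{26993} + \frac{46898}{13614} = - \frac{15152}{26993} + 46898 \cdot \frac{1}{13614} = - \frac{15152}{26993} + \frac{23449}{6807} = \frac{529819193}{183741351}$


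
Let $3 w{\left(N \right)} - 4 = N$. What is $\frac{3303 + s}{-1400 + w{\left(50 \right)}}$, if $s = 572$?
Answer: $- \frac{3875}{1382} \approx -2.8039$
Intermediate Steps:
$w{\left(N \right)} = \frac{4}{3} + \frac{N}{3}$
$\frac{3303 + s}{-1400 + w{\left(50 \right)}} = \frac{3303 + 572}{-1400 + \left(\frac{4}{3} + \frac{1}{3} \cdot 50\right)} = \frac{3875}{-1400 + \left(\frac{4}{3} + \frac{50}{3}\right)} = \frac{3875}{-1400 + 18} = \frac{3875}{-1382} = 3875 \left(- \frac{1}{1382}\right) = - \frac{3875}{1382}$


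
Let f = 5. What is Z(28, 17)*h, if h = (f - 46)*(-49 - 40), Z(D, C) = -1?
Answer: -3649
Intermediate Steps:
h = 3649 (h = (5 - 46)*(-49 - 40) = -41*(-89) = 3649)
Z(28, 17)*h = -1*3649 = -3649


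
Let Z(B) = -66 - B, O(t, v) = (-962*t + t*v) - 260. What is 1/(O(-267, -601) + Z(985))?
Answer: 1/416010 ≈ 2.4038e-6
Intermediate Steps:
O(t, v) = -260 - 962*t + t*v
1/(O(-267, -601) + Z(985)) = 1/((-260 - 962*(-267) - 267*(-601)) + (-66 - 1*985)) = 1/((-260 + 256854 + 160467) + (-66 - 985)) = 1/(417061 - 1051) = 1/416010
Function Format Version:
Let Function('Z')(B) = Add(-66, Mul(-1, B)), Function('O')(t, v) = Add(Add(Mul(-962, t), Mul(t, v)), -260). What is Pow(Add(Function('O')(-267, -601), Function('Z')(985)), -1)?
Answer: Rational(1, 416010) ≈ 2.4038e-6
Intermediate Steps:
Function('O')(t, v) = Add(-260, Mul(-962, t), Mul(t, v))
Pow(Add(Function('O')(-267, -601), Function('Z')(985)), -1) = Pow(Add(Add(-260, Mul(-962, -267), Mul(-267, -601)), Add(-66, Mul(-1, 985))), -1) = Pow(Add(Add(-260, 256854, 160467), Add(-66, -985)), -1) = Pow(Add(417061, -1051), -1) = Pow(416010, -1) = Rational(1, 416010)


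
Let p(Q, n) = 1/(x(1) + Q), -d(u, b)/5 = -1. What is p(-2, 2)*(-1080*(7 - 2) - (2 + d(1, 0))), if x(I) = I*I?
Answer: 5407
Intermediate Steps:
d(u, b) = 5 (d(u, b) = -5*(-1) = 5)
x(I) = I²
p(Q, n) = 1/(1 + Q) (p(Q, n) = 1/(1² + Q) = 1/(1 + Q))
p(-2, 2)*(-1080*(7 - 2) - (2 + d(1, 0))) = (-1080*(7 - 2) - (2 + 5))/(1 - 2) = (-1080*5 - 1*7)/(-1) = -(-135*40 - 7) = -(-5400 - 7) = -1*(-5407) = 5407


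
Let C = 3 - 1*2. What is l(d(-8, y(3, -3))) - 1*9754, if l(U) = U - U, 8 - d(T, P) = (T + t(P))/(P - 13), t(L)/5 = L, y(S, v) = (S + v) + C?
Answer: -9754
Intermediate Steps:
C = 1 (C = 3 - 2 = 1)
y(S, v) = 1 + S + v (y(S, v) = (S + v) + 1 = 1 + S + v)
t(L) = 5*L
d(T, P) = 8 - (T + 5*P)/(-13 + P) (d(T, P) = 8 - (T + 5*P)/(P - 13) = 8 - (T + 5*P)/(-13 + P))
l(U) = 0
l(d(-8, y(3, -3))) - 1*9754 = 0 - 1*9754 = 0 - 9754 = -9754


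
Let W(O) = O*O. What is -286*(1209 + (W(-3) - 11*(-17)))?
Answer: -401830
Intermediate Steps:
W(O) = O²
-286*(1209 + (W(-3) - 11*(-17))) = -286*(1209 + ((-3)² - 11*(-17))) = -286*(1209 + (9 + 187)) = -286*(1209 + 196) = -286*1405 = -401830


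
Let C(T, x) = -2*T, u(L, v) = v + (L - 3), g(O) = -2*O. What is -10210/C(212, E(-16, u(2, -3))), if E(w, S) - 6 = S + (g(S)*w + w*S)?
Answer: 5105/212 ≈ 24.080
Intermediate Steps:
u(L, v) = -3 + L + v (u(L, v) = v + (-3 + L) = -3 + L + v)
E(w, S) = 6 + S - S*w (E(w, S) = 6 + (S + ((-2*S)*w + w*S)) = 6 + (S + (-2*S*w + S*w)) = 6 + (S - S*w) = 6 + S - S*w)
-10210/C(212, E(-16, u(2, -3))) = -10210/((-2*212)) = -10210/(-424) = -10210*(-1/424) = 5105/212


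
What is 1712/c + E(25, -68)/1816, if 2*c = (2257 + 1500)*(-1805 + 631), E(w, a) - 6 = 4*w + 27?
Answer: 290203755/4004931944 ≈ 0.072462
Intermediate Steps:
E(w, a) = 33 + 4*w (E(w, a) = 6 + (4*w + 27) = 6 + (27 + 4*w) = 33 + 4*w)
c = -2205359 (c = ((2257 + 1500)*(-1805 + 631))/2 = (3757*(-1174))/2 = (½)*(-4410718) = -2205359)
1712/c + E(25, -68)/1816 = 1712/(-2205359) + (33 + 4*25)/1816 = 1712*(-1/2205359) + (33 + 100)*(1/1816) = -1712/2205359 + 133*(1/1816) = -1712/2205359 + 133/1816 = 290203755/4004931944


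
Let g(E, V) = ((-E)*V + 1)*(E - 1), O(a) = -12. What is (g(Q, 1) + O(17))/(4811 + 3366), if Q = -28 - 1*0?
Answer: -853/8177 ≈ -0.10432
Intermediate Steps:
Q = -28 (Q = -28 + 0 = -28)
g(E, V) = (1 - E*V)*(-1 + E) (g(E, V) = (-E*V + 1)*(-1 + E) = (1 - E*V)*(-1 + E))
(g(Q, 1) + O(17))/(4811 + 3366) = ((-1 - 28 - 28*1 - 1*1*(-28)²) - 12)/(4811 + 3366) = ((-1 - 28 - 28 - 1*1*784) - 12)/8177 = ((-1 - 28 - 28 - 784) - 12)*(1/8177) = (-841 - 12)*(1/8177) = -853*1/8177 = -853/8177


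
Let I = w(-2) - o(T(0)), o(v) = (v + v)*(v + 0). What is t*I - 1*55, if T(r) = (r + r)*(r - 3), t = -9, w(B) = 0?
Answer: -55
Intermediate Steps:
T(r) = 2*r*(-3 + r) (T(r) = (2*r)*(-3 + r) = 2*r*(-3 + r))
o(v) = 2*v**2 (o(v) = (2*v)*v = 2*v**2)
I = 0 (I = 0 - 2*(2*0*(-3 + 0))**2 = 0 - 2*(2*0*(-3))**2 = 0 - 2*0**2 = 0 - 2*0 = 0 - 1*0 = 0 + 0 = 0)
t*I - 1*55 = -9*0 - 1*55 = 0 - 55 = -55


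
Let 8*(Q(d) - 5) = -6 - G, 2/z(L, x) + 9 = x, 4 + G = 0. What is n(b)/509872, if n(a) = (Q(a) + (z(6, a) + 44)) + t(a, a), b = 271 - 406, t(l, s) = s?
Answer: -6211/36710784 ≈ -0.00016919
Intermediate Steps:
G = -4 (G = -4 + 0 = -4)
z(L, x) = 2/(-9 + x)
b = -135
Q(d) = 19/4 (Q(d) = 5 + (-6 - 1*(-4))/8 = 5 + (-6 + 4)/8 = 5 + (⅛)*(-2) = 5 - ¼ = 19/4)
n(a) = 195/4 + a + 2/(-9 + a) (n(a) = (19/4 + (2/(-9 + a) + 44)) + a = (19/4 + (44 + 2/(-9 + a))) + a = (195/4 + 2/(-9 + a)) + a = 195/4 + a + 2/(-9 + a))
n(b)/509872 = ((8 + (-9 - 135)*(195 + 4*(-135)))/(4*(-9 - 135)))/509872 = ((¼)*(8 - 144*(195 - 540))/(-144))*(1/509872) = ((¼)*(-1/144)*(8 - 144*(-345)))*(1/509872) = ((¼)*(-1/144)*(8 + 49680))*(1/509872) = ((¼)*(-1/144)*49688)*(1/509872) = -6211/72*1/509872 = -6211/36710784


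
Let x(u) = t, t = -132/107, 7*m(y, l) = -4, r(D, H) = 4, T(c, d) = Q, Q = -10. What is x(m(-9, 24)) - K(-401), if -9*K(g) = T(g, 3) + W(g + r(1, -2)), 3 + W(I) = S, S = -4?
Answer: -3007/963 ≈ -3.1225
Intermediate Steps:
T(c, d) = -10
m(y, l) = -4/7 (m(y, l) = (⅐)*(-4) = -4/7)
W(I) = -7 (W(I) = -3 - 4 = -7)
t = -132/107 (t = -132*1/107 = -132/107 ≈ -1.2336)
x(u) = -132/107
K(g) = 17/9 (K(g) = -(-10 - 7)/9 = -⅑*(-17) = 17/9)
x(m(-9, 24)) - K(-401) = -132/107 - 1*17/9 = -132/107 - 17/9 = -3007/963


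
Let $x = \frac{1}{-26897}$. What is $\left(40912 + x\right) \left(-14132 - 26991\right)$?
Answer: $- \frac{45252163020749}{26897} \approx -1.6824 \cdot 10^{9}$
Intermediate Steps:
$x = - \frac{1}{26897} \approx -3.7179 \cdot 10^{-5}$
$\left(40912 + x\right) \left(-14132 - 26991\right) = \left(40912 - \frac{1}{26897}\right) \left(-14132 - 26991\right) = \frac{1100410063}{26897} \left(-41123\right) = - \frac{45252163020749}{26897}$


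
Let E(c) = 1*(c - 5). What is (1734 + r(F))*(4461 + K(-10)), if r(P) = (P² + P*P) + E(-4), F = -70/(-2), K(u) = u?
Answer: 18582925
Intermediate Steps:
E(c) = -5 + c (E(c) = 1*(-5 + c) = -5 + c)
F = 35 (F = -70*(-½) = 35)
r(P) = -9 + 2*P² (r(P) = (P² + P*P) + (-5 - 4) = (P² + P²) - 9 = 2*P² - 9 = -9 + 2*P²)
(1734 + r(F))*(4461 + K(-10)) = (1734 + (-9 + 2*35²))*(4461 - 10) = (1734 + (-9 + 2*1225))*4451 = (1734 + (-9 + 2450))*4451 = (1734 + 2441)*4451 = 4175*4451 = 18582925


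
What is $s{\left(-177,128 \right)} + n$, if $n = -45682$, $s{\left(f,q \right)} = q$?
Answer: $-45554$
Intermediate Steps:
$s{\left(-177,128 \right)} + n = 128 - 45682 = -45554$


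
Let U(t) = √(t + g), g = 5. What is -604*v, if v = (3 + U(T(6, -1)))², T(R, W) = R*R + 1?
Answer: -30804 - 3624*√42 ≈ -54290.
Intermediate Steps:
T(R, W) = 1 + R² (T(R, W) = R² + 1 = 1 + R²)
U(t) = √(5 + t) (U(t) = √(t + 5) = √(5 + t))
v = (3 + √42)² (v = (3 + √(5 + (1 + 6²)))² = (3 + √(5 + (1 + 36)))² = (3 + √(5 + 37))² = (3 + √42)² ≈ 89.884)
-604*v = -604*(3 + √42)²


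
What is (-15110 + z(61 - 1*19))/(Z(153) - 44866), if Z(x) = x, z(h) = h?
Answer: 15068/44713 ≈ 0.33699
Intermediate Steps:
(-15110 + z(61 - 1*19))/(Z(153) - 44866) = (-15110 + (61 - 1*19))/(153 - 44866) = (-15110 + (61 - 19))/(-44713) = (-15110 + 42)*(-1/44713) = -15068*(-1/44713) = 15068/44713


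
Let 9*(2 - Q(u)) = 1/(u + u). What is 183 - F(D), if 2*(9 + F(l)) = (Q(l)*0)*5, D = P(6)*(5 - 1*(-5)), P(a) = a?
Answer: 192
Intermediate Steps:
Q(u) = 2 - 1/(18*u) (Q(u) = 2 - 1/(9*(u + u)) = 2 - 1/(2*u)/9 = 2 - 1/(18*u))
D = 60 (D = 6*(5 - 1*(-5)) = 6*(5 + 5) = 6*10 = 60)
F(l) = -9 (F(l) = -9 + (((2 - 1/(18*l))*0)*5)/2 = -9 + (0*5)/2 = -9 + (½)*0 = -9 + 0 = -9)
183 - F(D) = 183 - 1*(-9) = 183 + 9 = 192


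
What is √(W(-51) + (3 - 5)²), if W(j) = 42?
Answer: √46 ≈ 6.7823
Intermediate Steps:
√(W(-51) + (3 - 5)²) = √(42 + (3 - 5)²) = √(42 + (-2)²) = √(42 + 4) = √46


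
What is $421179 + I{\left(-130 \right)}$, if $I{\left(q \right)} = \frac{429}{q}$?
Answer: $\frac{4211757}{10} \approx 4.2118 \cdot 10^{5}$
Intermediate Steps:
$421179 + I{\left(-130 \right)} = 421179 + \frac{429}{-130} = 421179 + 429 \left(- \frac{1}{130}\right) = 421179 - \frac{33}{10} = \frac{4211757}{10}$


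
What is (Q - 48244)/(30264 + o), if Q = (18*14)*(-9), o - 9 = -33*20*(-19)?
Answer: -50512/42813 ≈ -1.1798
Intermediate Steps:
o = 12549 (o = 9 - 33*20*(-19) = 9 - 660*(-19) = 9 + 12540 = 12549)
Q = -2268 (Q = 252*(-9) = -2268)
(Q - 48244)/(30264 + o) = (-2268 - 48244)/(30264 + 12549) = -50512/42813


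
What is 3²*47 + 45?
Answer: 468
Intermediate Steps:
3²*47 + 45 = 9*47 + 45 = 423 + 45 = 468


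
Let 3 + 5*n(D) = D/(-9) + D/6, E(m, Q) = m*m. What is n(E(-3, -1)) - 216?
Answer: -433/2 ≈ -216.50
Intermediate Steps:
E(m, Q) = m²
n(D) = -⅗ + D/90 (n(D) = -⅗ + (D/(-9) + D/6)/5 = -⅗ + (D*(-⅑) + D*(⅙))/5 = -⅗ + (-D/9 + D/6)/5 = -⅗ + (D/18)/5 = -⅗ + D/90)
n(E(-3, -1)) - 216 = (-⅗ + (1/90)*(-3)²) - 216 = (-⅗ + (1/90)*9) - 216 = (-⅗ + ⅒) - 216 = -½ - 216 = -433/2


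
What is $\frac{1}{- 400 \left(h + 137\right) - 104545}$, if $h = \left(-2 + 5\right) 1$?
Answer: $- \frac{1}{160545} \approx -6.2288 \cdot 10^{-6}$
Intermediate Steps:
$h = 3$ ($h = 3 \cdot 1 = 3$)
$\frac{1}{- 400 \left(h + 137\right) - 104545} = \frac{1}{- 400 \left(3 + 137\right) - 104545} = \frac{1}{\left(-400\right) 140 - 104545} = \frac{1}{-56000 - 104545} = \frac{1}{-160545} = - \frac{1}{160545}$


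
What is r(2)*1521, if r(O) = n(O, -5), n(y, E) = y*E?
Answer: -15210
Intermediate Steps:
n(y, E) = E*y
r(O) = -5*O
r(2)*1521 = -5*2*1521 = -10*1521 = -15210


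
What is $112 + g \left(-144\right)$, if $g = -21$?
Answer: $3136$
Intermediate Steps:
$112 + g \left(-144\right) = 112 - -3024 = 112 + 3024 = 3136$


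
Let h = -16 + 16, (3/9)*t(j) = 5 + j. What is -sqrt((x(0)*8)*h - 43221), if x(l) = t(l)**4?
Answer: -I*sqrt(43221) ≈ -207.9*I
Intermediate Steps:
t(j) = 15 + 3*j (t(j) = 3*(5 + j) = 15 + 3*j)
x(l) = (15 + 3*l)**4
h = 0
-sqrt((x(0)*8)*h - 43221) = -sqrt(((81*(5 + 0)**4)*8)*0 - 43221) = -sqrt(((81*5**4)*8)*0 - 43221) = -sqrt(((81*625)*8)*0 - 43221) = -sqrt((50625*8)*0 - 43221) = -sqrt(405000*0 - 43221) = -sqrt(0 - 43221) = -sqrt(-43221) = -I*sqrt(43221)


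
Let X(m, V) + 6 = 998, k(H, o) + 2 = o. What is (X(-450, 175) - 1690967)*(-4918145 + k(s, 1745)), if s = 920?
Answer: 8308596469950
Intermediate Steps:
k(H, o) = -2 + o
X(m, V) = 992 (X(m, V) = -6 + 998 = 992)
(X(-450, 175) - 1690967)*(-4918145 + k(s, 1745)) = (992 - 1690967)*(-4918145 + (-2 + 1745)) = -1689975*(-4918145 + 1743) = -1689975*(-4916402) = 8308596469950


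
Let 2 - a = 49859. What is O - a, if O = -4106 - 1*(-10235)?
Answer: 55986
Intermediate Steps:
a = -49857 (a = 2 - 1*49859 = 2 - 49859 = -49857)
O = 6129 (O = -4106 + 10235 = 6129)
O - a = 6129 - 1*(-49857) = 6129 + 49857 = 55986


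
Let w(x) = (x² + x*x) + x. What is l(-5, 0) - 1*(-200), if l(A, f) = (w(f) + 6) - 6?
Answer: 200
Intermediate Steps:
w(x) = x + 2*x² (w(x) = (x² + x²) + x = 2*x² + x = x + 2*x²)
l(A, f) = f*(1 + 2*f) (l(A, f) = (f*(1 + 2*f) + 6) - 6 = (6 + f*(1 + 2*f)) - 6 = f*(1 + 2*f))
l(-5, 0) - 1*(-200) = 0*(1 + 2*0) - 1*(-200) = 0*(1 + 0) + 200 = 0*1 + 200 = 0 + 200 = 200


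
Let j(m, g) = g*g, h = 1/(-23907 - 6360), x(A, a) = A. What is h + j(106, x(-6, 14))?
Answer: 1089611/30267 ≈ 36.000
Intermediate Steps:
h = -1/30267 (h = 1/(-30267) = -1/30267 ≈ -3.3039e-5)
j(m, g) = g**2
h + j(106, x(-6, 14)) = -1/30267 + (-6)**2 = -1/30267 + 36 = 1089611/30267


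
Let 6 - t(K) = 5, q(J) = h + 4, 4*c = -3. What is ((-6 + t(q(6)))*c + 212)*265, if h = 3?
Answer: 228695/4 ≈ 57174.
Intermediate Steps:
c = -¾ (c = (¼)*(-3) = -¾ ≈ -0.75000)
q(J) = 7 (q(J) = 3 + 4 = 7)
t(K) = 1 (t(K) = 6 - 1*5 = 6 - 5 = 1)
((-6 + t(q(6)))*c + 212)*265 = ((-6 + 1)*(-¾) + 212)*265 = (-5*(-¾) + 212)*265 = (15/4 + 212)*265 = (863/4)*265 = 228695/4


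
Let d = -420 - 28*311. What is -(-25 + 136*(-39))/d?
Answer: -5329/9128 ≈ -0.58381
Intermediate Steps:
d = -9128 (d = -420 - 8708 = -9128)
-(-25 + 136*(-39))/d = -(-25 + 136*(-39))/(-9128) = -(-25 - 5304)*(-1)/9128 = -(-5329)*(-1)/9128 = -1*5329/9128 = -5329/9128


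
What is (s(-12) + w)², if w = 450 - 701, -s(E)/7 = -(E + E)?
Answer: 175561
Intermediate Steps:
s(E) = 14*E (s(E) = -(-7)*(E + E) = -(-7)*2*E = -(-14)*E = 14*E)
w = -251
(s(-12) + w)² = (14*(-12) - 251)² = (-168 - 251)² = (-419)² = 175561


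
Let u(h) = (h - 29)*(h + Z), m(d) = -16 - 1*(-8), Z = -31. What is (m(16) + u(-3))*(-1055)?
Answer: -1139400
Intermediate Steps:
m(d) = -8 (m(d) = -16 + 8 = -8)
u(h) = (-31 + h)*(-29 + h) (u(h) = (h - 29)*(h - 31) = (-29 + h)*(-31 + h) = (-31 + h)*(-29 + h))
(m(16) + u(-3))*(-1055) = (-8 + (899 + (-3)**2 - 60*(-3)))*(-1055) = (-8 + (899 + 9 + 180))*(-1055) = (-8 + 1088)*(-1055) = 1080*(-1055) = -1139400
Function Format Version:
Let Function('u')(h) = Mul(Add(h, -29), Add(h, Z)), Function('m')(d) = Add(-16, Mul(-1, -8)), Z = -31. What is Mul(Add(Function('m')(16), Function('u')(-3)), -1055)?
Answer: -1139400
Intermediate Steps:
Function('m')(d) = -8 (Function('m')(d) = Add(-16, 8) = -8)
Function('u')(h) = Mul(Add(-31, h), Add(-29, h)) (Function('u')(h) = Mul(Add(h, -29), Add(h, -31)) = Mul(Add(-29, h), Add(-31, h)) = Mul(Add(-31, h), Add(-29, h)))
Mul(Add(Function('m')(16), Function('u')(-3)), -1055) = Mul(Add(-8, Add(899, Pow(-3, 2), Mul(-60, -3))), -1055) = Mul(Add(-8, Add(899, 9, 180)), -1055) = Mul(Add(-8, 1088), -1055) = Mul(1080, -1055) = -1139400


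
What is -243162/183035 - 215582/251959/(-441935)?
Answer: -5415185564330272/4076171170843655 ≈ -1.3285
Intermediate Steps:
-243162/183035 - 215582/251959/(-441935) = -243162*1/183035 - 215582*1/251959*(-1/441935) = -243162/183035 - 215582/251959*(-1/441935) = -243162/183035 + 215582/111349500665 = -5415185564330272/4076171170843655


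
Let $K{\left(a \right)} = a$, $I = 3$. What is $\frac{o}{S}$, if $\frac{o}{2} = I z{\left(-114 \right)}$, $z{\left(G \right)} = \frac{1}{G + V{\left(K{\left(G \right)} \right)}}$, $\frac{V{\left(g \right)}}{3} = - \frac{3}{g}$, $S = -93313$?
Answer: $\frac{76}{134650659} \approx 5.6442 \cdot 10^{-7}$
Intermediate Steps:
$V{\left(g \right)} = - \frac{9}{g}$ ($V{\left(g \right)} = 3 \left(- \frac{3}{g}\right) = - \frac{9}{g}$)
$z{\left(G \right)} = \frac{1}{G - \frac{9}{G}}$
$o = - \frac{76}{1443}$ ($o = 2 \cdot 3 \left(- \frac{114}{-9 + \left(-114\right)^{2}}\right) = 2 \cdot 3 \left(- \frac{114}{-9 + 12996}\right) = 2 \cdot 3 \left(- \frac{114}{12987}\right) = 2 \cdot 3 \left(\left(-114\right) \frac{1}{12987}\right) = 2 \cdot 3 \left(- \frac{38}{4329}\right) = 2 \left(- \frac{38}{1443}\right) = - \frac{76}{1443} \approx -0.052668$)
$\frac{o}{S} = - \frac{76}{1443 \left(-93313\right)} = \left(- \frac{76}{1443}\right) \left(- \frac{1}{93313}\right) = \frac{76}{134650659}$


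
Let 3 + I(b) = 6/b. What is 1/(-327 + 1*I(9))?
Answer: -3/988 ≈ -0.0030364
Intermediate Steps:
I(b) = -3 + 6/b
1/(-327 + 1*I(9)) = 1/(-327 + 1*(-3 + 6/9)) = 1/(-327 + 1*(-3 + 6*(⅑))) = 1/(-327 + 1*(-3 + ⅔)) = 1/(-327 + 1*(-7/3)) = 1/(-327 - 7/3) = 1/(-988/3) = -3/988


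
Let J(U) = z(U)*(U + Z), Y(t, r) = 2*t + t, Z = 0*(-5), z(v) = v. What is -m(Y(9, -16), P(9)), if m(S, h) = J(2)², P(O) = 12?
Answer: -16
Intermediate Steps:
Z = 0
Y(t, r) = 3*t
J(U) = U² (J(U) = U*(U + 0) = U*U = U²)
m(S, h) = 16 (m(S, h) = (2²)² = 4² = 16)
-m(Y(9, -16), P(9)) = -1*16 = -16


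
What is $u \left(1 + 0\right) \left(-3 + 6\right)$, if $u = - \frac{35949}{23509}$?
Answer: $- \frac{107847}{23509} \approx -4.5875$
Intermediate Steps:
$u = - \frac{35949}{23509}$ ($u = \left(-35949\right) \frac{1}{23509} = - \frac{35949}{23509} \approx -1.5292$)
$u \left(1 + 0\right) \left(-3 + 6\right) = - \frac{35949 \left(1 + 0\right) \left(-3 + 6\right)}{23509} = - \frac{35949 \cdot 1 \cdot 3}{23509} = \left(- \frac{35949}{23509}\right) 3 = - \frac{107847}{23509}$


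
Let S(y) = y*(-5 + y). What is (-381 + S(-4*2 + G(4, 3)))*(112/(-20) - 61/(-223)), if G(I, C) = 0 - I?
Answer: 1051203/1115 ≈ 942.78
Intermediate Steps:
G(I, C) = -I
(-381 + S(-4*2 + G(4, 3)))*(112/(-20) - 61/(-223)) = (-381 + (-4*2 - 1*4)*(-5 + (-4*2 - 1*4)))*(112/(-20) - 61/(-223)) = (-381 + (-8 - 4)*(-5 + (-8 - 4)))*(112*(-1/20) - 61*(-1/223)) = (-381 - 12*(-5 - 12))*(-28/5 + 61/223) = (-381 - 12*(-17))*(-5939/1115) = (-381 + 204)*(-5939/1115) = -177*(-5939/1115) = 1051203/1115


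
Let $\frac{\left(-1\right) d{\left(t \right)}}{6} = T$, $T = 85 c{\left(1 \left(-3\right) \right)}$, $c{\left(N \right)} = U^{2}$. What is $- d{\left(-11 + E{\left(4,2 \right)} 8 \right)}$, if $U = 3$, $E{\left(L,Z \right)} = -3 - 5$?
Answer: $4590$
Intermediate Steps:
$E{\left(L,Z \right)} = -8$
$c{\left(N \right)} = 9$ ($c{\left(N \right)} = 3^{2} = 9$)
$T = 765$ ($T = 85 \cdot 9 = 765$)
$d{\left(t \right)} = -4590$ ($d{\left(t \right)} = \left(-6\right) 765 = -4590$)
$- d{\left(-11 + E{\left(4,2 \right)} 8 \right)} = \left(-1\right) \left(-4590\right) = 4590$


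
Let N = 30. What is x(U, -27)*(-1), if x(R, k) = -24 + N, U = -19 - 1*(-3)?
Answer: -6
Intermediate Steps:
U = -16 (U = -19 + 3 = -16)
x(R, k) = 6 (x(R, k) = -24 + 30 = 6)
x(U, -27)*(-1) = 6*(-1) = -6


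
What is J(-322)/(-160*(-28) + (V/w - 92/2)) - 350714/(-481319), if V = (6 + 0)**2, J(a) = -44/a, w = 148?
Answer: 9264427401584/12713938864053 ≈ 0.72868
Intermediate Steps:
V = 36 (V = 6**2 = 36)
J(-322)/(-160*(-28) + (V/w - 92/2)) - 350714/(-481319) = (-44/(-322))/(-160*(-28) + (36/148 - 92/2)) - 350714/(-481319) = (-44*(-1/322))/(4480 + (36*(1/148) - 92*1/2)) - 350714*(-1/481319) = 22/(161*(4480 + (9/37 - 46))) + 350714/481319 = 22/(161*(4480 - 1693/37)) + 350714/481319 = 22/(161*(164067/37)) + 350714/481319 = (22/161)*(37/164067) + 350714/481319 = 814/26414787 + 350714/481319 = 9264427401584/12713938864053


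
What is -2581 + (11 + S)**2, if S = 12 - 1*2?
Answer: -2140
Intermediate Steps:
S = 10 (S = 12 - 2 = 10)
-2581 + (11 + S)**2 = -2581 + (11 + 10)**2 = -2581 + 21**2 = -2581 + 441 = -2140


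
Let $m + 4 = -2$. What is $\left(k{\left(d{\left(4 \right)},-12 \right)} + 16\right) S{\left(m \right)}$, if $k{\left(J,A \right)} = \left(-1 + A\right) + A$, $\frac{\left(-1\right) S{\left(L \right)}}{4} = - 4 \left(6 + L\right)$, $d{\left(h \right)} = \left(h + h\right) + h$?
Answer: $0$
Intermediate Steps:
$m = -6$ ($m = -4 - 2 = -6$)
$d{\left(h \right)} = 3 h$ ($d{\left(h \right)} = 2 h + h = 3 h$)
$S{\left(L \right)} = 96 + 16 L$ ($S{\left(L \right)} = - 4 \left(- 4 \left(6 + L\right)\right) = - 4 \left(-24 - 4 L\right) = 96 + 16 L$)
$k{\left(J,A \right)} = -1 + 2 A$
$\left(k{\left(d{\left(4 \right)},-12 \right)} + 16\right) S{\left(m \right)} = \left(\left(-1 + 2 \left(-12\right)\right) + 16\right) \left(96 + 16 \left(-6\right)\right) = \left(\left(-1 - 24\right) + 16\right) \left(96 - 96\right) = \left(-25 + 16\right) 0 = \left(-9\right) 0 = 0$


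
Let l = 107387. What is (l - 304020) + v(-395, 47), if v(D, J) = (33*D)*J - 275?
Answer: -809553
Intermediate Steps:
v(D, J) = -275 + 33*D*J (v(D, J) = 33*D*J - 275 = -275 + 33*D*J)
(l - 304020) + v(-395, 47) = (107387 - 304020) + (-275 + 33*(-395)*47) = -196633 + (-275 - 612645) = -196633 - 612920 = -809553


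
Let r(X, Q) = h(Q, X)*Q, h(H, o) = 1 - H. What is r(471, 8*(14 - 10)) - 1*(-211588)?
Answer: 210596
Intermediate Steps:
r(X, Q) = Q*(1 - Q) (r(X, Q) = (1 - Q)*Q = Q*(1 - Q))
r(471, 8*(14 - 10)) - 1*(-211588) = (8*(14 - 10))*(1 - 8*(14 - 10)) - 1*(-211588) = (8*4)*(1 - 8*4) + 211588 = 32*(1 - 1*32) + 211588 = 32*(1 - 32) + 211588 = 32*(-31) + 211588 = -992 + 211588 = 210596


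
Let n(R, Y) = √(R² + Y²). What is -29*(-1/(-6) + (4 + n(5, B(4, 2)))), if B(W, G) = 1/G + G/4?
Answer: -725/6 - 29*√26 ≈ -268.71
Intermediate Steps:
B(W, G) = 1/G + G/4 (B(W, G) = 1/G + G*(¼) = 1/G + G/4)
-29*(-1/(-6) + (4 + n(5, B(4, 2)))) = -29*(-1/(-6) + (4 + √(5² + (1/2 + (¼)*2)²))) = -29*(-1*(-⅙) + (4 + √(25 + (½ + ½)²))) = -29*(⅙ + (4 + √(25 + 1²))) = -29*(⅙ + (4 + √(25 + 1))) = -29*(⅙ + (4 + √26)) = -29*(25/6 + √26) = -725/6 - 29*√26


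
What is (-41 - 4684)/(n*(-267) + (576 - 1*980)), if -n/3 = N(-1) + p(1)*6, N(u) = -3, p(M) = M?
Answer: -4725/1999 ≈ -2.3637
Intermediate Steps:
n = -9 (n = -3*(-3 + 1*6) = -3*(-3 + 6) = -3*3 = -9)
(-41 - 4684)/(n*(-267) + (576 - 1*980)) = (-41 - 4684)/(-9*(-267) + (576 - 1*980)) = -4725/(2403 + (576 - 980)) = -4725/(2403 - 404) = -4725/1999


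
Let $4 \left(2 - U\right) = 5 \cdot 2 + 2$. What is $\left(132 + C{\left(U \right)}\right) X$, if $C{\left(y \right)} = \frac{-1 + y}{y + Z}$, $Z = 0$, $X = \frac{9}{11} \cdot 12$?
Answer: $\frac{14472}{11} \approx 1315.6$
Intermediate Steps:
$X = \frac{108}{11}$ ($X = 9 \cdot \frac{1}{11} \cdot 12 = \frac{9}{11} \cdot 12 = \frac{108}{11} \approx 9.8182$)
$U = -1$ ($U = 2 - \frac{5 \cdot 2 + 2}{4} = 2 - \frac{10 + 2}{4} = 2 - 3 = -1$)
$C{\left(y \right)} = \frac{-1 + y}{y}$ ($C{\left(y \right)} = \frac{-1 + y}{y + 0} = \frac{-1 + y}{y}$)
$\left(132 + C{\left(U \right)}\right) X = \left(132 + \frac{-1 - 1}{-1}\right) \frac{108}{11} = \left(132 - -2\right) \frac{108}{11} = \left(132 + 2\right) \frac{108}{11} = 134 \cdot \frac{108}{11} = \frac{14472}{11}$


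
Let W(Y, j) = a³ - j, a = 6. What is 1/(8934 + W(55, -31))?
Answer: 1/9181 ≈ 0.00010892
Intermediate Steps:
W(Y, j) = 216 - j (W(Y, j) = 6³ - j = 216 - j)
1/(8934 + W(55, -31)) = 1/(8934 + (216 - 1*(-31))) = 1/(8934 + (216 + 31)) = 1/(8934 + 247) = 1/9181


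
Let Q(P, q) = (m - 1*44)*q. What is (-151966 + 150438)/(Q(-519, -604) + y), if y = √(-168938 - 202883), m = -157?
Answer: -185505312/14739303037 + 1528*I*√371821/14739303037 ≈ -0.012586 + 6.3214e-5*I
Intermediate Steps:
Q(P, q) = -201*q (Q(P, q) = (-157 - 1*44)*q = (-157 - 44)*q = -201*q)
y = I*√371821 (y = √(-371821) = I*√371821 ≈ 609.77*I)
(-151966 + 150438)/(Q(-519, -604) + y) = (-151966 + 150438)/(-201*(-604) + I*√371821) = -1528/(121404 + I*√371821)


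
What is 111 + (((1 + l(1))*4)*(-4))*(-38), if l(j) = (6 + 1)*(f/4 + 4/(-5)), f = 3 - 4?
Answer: -18749/5 ≈ -3749.8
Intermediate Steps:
f = -1
l(j) = -147/20 (l(j) = (6 + 1)*(-1/4 + 4/(-5)) = 7*(-1*¼ + 4*(-⅕)) = 7*(-¼ - ⅘) = 7*(-21/20) = -147/20)
111 + (((1 + l(1))*4)*(-4))*(-38) = 111 + (((1 - 147/20)*4)*(-4))*(-38) = 111 + (-127/20*4*(-4))*(-38) = 111 - 127/5*(-4)*(-38) = 111 + (508/5)*(-38) = 111 - 19304/5 = -18749/5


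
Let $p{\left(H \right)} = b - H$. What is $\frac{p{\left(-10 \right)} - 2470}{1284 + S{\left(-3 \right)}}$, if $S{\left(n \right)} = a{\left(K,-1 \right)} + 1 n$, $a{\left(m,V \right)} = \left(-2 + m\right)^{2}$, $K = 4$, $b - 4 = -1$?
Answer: $- \frac{2457}{1285} \approx -1.9121$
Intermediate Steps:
$b = 3$ ($b = 4 - 1 = 3$)
$p{\left(H \right)} = 3 - H$
$S{\left(n \right)} = 4 + n$ ($S{\left(n \right)} = \left(-2 + 4\right)^{2} + 1 n = 2^{2} + n = 4 + n$)
$\frac{p{\left(-10 \right)} - 2470}{1284 + S{\left(-3 \right)}} = \frac{\left(3 - -10\right) - 2470}{1284 + \left(4 - 3\right)} = \frac{\left(3 + 10\right) - 2470}{1284 + 1} = \frac{13 - 2470}{1285} = \left(-2457\right) \frac{1}{1285} = - \frac{2457}{1285}$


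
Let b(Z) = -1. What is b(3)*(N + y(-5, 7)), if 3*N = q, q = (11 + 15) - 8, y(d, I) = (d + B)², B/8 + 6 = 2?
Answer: -1375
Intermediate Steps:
B = -32 (B = -48 + 8*2 = -48 + 16 = -32)
y(d, I) = (-32 + d)² (y(d, I) = (d - 32)² = (-32 + d)²)
q = 18 (q = 26 - 8 = 18)
N = 6 (N = (⅓)*18 = 6)
b(3)*(N + y(-5, 7)) = -(6 + (-32 - 5)²) = -(6 + (-37)²) = -(6 + 1369) = -1*1375 = -1375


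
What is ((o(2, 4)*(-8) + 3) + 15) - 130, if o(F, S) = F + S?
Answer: -160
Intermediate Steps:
((o(2, 4)*(-8) + 3) + 15) - 130 = (((2 + 4)*(-8) + 3) + 15) - 130 = ((6*(-8) + 3) + 15) - 130 = ((-48 + 3) + 15) - 130 = (-45 + 15) - 130 = -30 - 130 = -160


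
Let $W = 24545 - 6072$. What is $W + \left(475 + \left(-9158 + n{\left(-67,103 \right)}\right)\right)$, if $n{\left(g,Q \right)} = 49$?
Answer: $9839$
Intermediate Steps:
$W = 18473$ ($W = 24545 - 6072 = 18473$)
$W + \left(475 + \left(-9158 + n{\left(-67,103 \right)}\right)\right) = 18473 + \left(475 + \left(-9158 + 49\right)\right) = 18473 + \left(475 - 9109\right) = 18473 - 8634 = 9839$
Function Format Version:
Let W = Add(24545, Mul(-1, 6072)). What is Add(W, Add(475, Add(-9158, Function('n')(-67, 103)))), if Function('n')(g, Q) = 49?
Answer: 9839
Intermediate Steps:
W = 18473 (W = Add(24545, -6072) = 18473)
Add(W, Add(475, Add(-9158, Function('n')(-67, 103)))) = Add(18473, Add(475, Add(-9158, 49))) = Add(18473, Add(475, -9109)) = Add(18473, -8634) = 9839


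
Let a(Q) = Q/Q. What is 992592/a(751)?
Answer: 992592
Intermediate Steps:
a(Q) = 1
992592/a(751) = 992592/1 = 992592*1 = 992592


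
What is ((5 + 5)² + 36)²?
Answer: 18496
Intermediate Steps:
((5 + 5)² + 36)² = (10² + 36)² = (100 + 36)² = 136² = 18496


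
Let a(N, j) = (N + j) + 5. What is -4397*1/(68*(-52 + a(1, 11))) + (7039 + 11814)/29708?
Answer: 3133861/1262590 ≈ 2.4821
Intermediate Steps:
a(N, j) = 5 + N + j
-4397*1/(68*(-52 + a(1, 11))) + (7039 + 11814)/29708 = -4397*1/(68*(-52 + (5 + 1 + 11))) + (7039 + 11814)/29708 = -4397*1/(68*(-52 + 17)) + 18853*(1/29708) = -4397/(68*(-35)) + 18853/29708 = -4397/(-2380) + 18853/29708 = -4397*(-1/2380) + 18853/29708 = 4397/2380 + 18853/29708 = 3133861/1262590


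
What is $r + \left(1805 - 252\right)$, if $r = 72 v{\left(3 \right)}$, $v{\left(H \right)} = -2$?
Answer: $1409$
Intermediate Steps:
$r = -144$ ($r = 72 \left(-2\right) = -144$)
$r + \left(1805 - 252\right) = -144 + \left(1805 - 252\right) = -144 + 1553 = 1409$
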